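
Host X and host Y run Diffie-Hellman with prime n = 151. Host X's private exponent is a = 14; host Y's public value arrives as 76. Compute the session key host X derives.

2

Shared key K = 76^14 mod 151.
76^1 ≡ 76 (mod 151)
76^2 = (76^1)^2 ≡ 76^2 = 5776 ≡ 38 (mod 151)
76^4 = (76^2)^2 ≡ 38^2 = 1444 ≡ 85 (mod 151)
76^8 = (76^4)^2 ≡ 85^2 = 7225 ≡ 128 (mod 151)
76^14 = 76^8 · 76^4 · 76^2 ≡ 128 · 85 · 38 ≡ 2 (mod 151).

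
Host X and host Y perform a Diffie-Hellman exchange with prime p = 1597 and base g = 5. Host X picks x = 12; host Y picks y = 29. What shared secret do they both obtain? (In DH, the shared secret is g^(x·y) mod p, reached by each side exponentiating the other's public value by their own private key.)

1533

Host X sends A = g^x mod p = 5^12 mod 1597.
5^1 ≡ 5 (mod 1597)
5^2 = (5^1)^2 ≡ 5^2 = 25 ≡ 25 (mod 1597)
5^4 = (5^2)^2 ≡ 25^2 = 625 ≡ 625 (mod 1597)
5^8 = (5^4)^2 ≡ 625^2 = 390625 ≡ 957 (mod 1597)
5^12 = 5^8 · 5^4 ≡ 957 · 625 ≡ 847 (mod 1597).
So A = 847. Host Y then computes K = A^y mod p = 847^29 mod 1597.
847^1 ≡ 847 (mod 1597)
847^2 = (847^1)^2 ≡ 847^2 = 717409 ≡ 356 (mod 1597)
847^4 = (847^2)^2 ≡ 356^2 = 126736 ≡ 573 (mod 1597)
847^8 = (847^4)^2 ≡ 573^2 = 328329 ≡ 944 (mod 1597)
847^16 = (847^8)^2 ≡ 944^2 = 891136 ≡ 10 (mod 1597)
847^29 = 847^16 · 847^8 · 847^4 · 847^1 ≡ 10 · 944 · 573 · 847 ≡ 1533 (mod 1597).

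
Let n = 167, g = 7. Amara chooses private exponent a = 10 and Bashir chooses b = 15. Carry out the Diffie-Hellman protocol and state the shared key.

Bashir sends B = g^b mod n = 7^15 mod 167.
7^1 ≡ 7 (mod 167)
7^2 = (7^1)^2 ≡ 7^2 = 49 ≡ 49 (mod 167)
7^4 = (7^2)^2 ≡ 49^2 = 2401 ≡ 63 (mod 167)
7^8 = (7^4)^2 ≡ 63^2 = 3969 ≡ 128 (mod 167)
7^15 = 7^8 · 7^4 · 7^2 · 7^1 ≡ 128 · 63 · 49 · 7 ≡ 98 (mod 167).
So B = 98. Amara then computes K = B^a mod n = 98^10 mod 167.
98^1 ≡ 98 (mod 167)
98^2 = (98^1)^2 ≡ 98^2 = 9604 ≡ 85 (mod 167)
98^4 = (98^2)^2 ≡ 85^2 = 7225 ≡ 44 (mod 167)
98^8 = (98^4)^2 ≡ 44^2 = 1936 ≡ 99 (mod 167)
98^10 = 98^8 · 98^2 ≡ 99 · 85 ≡ 65 (mod 167).

65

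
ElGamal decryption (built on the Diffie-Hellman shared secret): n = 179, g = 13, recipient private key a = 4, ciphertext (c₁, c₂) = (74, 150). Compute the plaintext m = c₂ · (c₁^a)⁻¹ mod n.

40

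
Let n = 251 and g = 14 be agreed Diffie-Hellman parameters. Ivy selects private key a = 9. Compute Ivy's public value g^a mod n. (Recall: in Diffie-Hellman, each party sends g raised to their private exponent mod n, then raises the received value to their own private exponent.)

Public value = 14^9 mod 251.
14^1 ≡ 14 (mod 251)
14^2 = (14^1)^2 ≡ 14^2 = 196 ≡ 196 (mod 251)
14^4 = (14^2)^2 ≡ 196^2 = 38416 ≡ 13 (mod 251)
14^8 = (14^4)^2 ≡ 13^2 = 169 ≡ 169 (mod 251)
14^9 = 14^8 · 14^1 ≡ 169 · 14 ≡ 107 (mod 251).

107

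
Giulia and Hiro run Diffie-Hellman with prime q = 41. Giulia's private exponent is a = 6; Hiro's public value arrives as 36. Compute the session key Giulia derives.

4

Shared key K = 36^6 mod 41.
36^1 ≡ 36 (mod 41)
36^2 = (36^1)^2 ≡ 36^2 = 1296 ≡ 25 (mod 41)
36^4 = (36^2)^2 ≡ 25^2 = 625 ≡ 10 (mod 41)
36^6 = 36^4 · 36^2 ≡ 10 · 25 ≡ 4 (mod 41).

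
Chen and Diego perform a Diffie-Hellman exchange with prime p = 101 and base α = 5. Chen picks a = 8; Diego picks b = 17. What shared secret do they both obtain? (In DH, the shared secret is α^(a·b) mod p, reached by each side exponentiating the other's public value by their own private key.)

Chen sends A = α^a mod p = 5^8 mod 101.
5^1 ≡ 5 (mod 101)
5^2 = (5^1)^2 ≡ 5^2 = 25 ≡ 25 (mod 101)
5^4 = (5^2)^2 ≡ 25^2 = 625 ≡ 19 (mod 101)
5^8 = (5^4)^2 ≡ 19^2 = 361 ≡ 58 (mod 101)
So A = 58. Diego then computes K = A^b mod p = 58^17 mod 101.
58^1 ≡ 58 (mod 101)
58^2 = (58^1)^2 ≡ 58^2 = 3364 ≡ 31 (mod 101)
58^4 = (58^2)^2 ≡ 31^2 = 961 ≡ 52 (mod 101)
58^8 = (58^4)^2 ≡ 52^2 = 2704 ≡ 78 (mod 101)
58^16 = (58^8)^2 ≡ 78^2 = 6084 ≡ 24 (mod 101)
58^17 = 58^16 · 58^1 ≡ 24 · 58 ≡ 79 (mod 101).

79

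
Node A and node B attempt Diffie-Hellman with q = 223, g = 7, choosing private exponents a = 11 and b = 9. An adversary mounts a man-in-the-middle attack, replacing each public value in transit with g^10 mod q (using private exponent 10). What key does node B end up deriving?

115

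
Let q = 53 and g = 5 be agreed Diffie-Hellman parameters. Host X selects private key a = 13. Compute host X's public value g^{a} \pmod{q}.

Public value = 5^{13} \pmod{53}.
5^1 ≡ 5 (mod 53)
5^2 = (5^1)^2 ≡ 5^2 = 25 ≡ 25 (mod 53)
5^4 = (5^2)^2 ≡ 25^2 = 625 ≡ 42 (mod 53)
5^8 = (5^4)^2 ≡ 42^2 = 1764 ≡ 15 (mod 53)
5^13 = 5^8 · 5^4 · 5^1 ≡ 15 · 42 · 5 ≡ 23 (mod 53).

23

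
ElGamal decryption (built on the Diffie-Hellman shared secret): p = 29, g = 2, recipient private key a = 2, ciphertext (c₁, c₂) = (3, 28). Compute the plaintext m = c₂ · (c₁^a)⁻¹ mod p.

16

Shared mask s = c₁^a mod p = 3^2 mod 29.
3^1 ≡ 3 (mod 29)
3^2 = (3^1)^2 ≡ 3^2 = 9 ≡ 9 (mod 29)
So s = 9; s⁻¹ ≡ 13 (mod 29).
m = c₂ · s⁻¹ mod 29 = 28 · 13 mod 29 = 16.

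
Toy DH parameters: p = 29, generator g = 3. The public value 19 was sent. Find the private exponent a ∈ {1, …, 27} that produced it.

Try successive powers of 3 modulo 29:
3^1 ≡ 3
3^2 ≡ 9
3^3 ≡ 27
3^4 ≡ 23
3^5 ≡ 11
3^6 ≡ 4
3^7 ≡ 12
3^8 ≡ 7
3^9 ≡ 21
3^10 ≡ 5
3^11 ≡ 15
3^12 ≡ 16
3^13 ≡ 19
Found: a = 13.

13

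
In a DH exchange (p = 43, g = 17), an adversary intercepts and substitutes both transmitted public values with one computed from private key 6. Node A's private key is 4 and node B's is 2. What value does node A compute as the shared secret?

Node A receives an adversary's public value M = 17^6 mod 43 instead of the honest one.
17^1 ≡ 17 (mod 43)
17^2 = (17^1)^2 ≡ 17^2 = 289 ≡ 31 (mod 43)
17^4 = (17^2)^2 ≡ 31^2 = 961 ≡ 15 (mod 43)
17^6 = 17^4 · 17^2 ≡ 15 · 31 ≡ 35 (mod 43).
So M = 35. Node A computes K = M^4 mod 43.
35^1 ≡ 35 (mod 43)
35^2 = (35^1)^2 ≡ 35^2 = 1225 ≡ 21 (mod 43)
35^4 = (35^2)^2 ≡ 21^2 = 441 ≡ 11 (mod 43)

11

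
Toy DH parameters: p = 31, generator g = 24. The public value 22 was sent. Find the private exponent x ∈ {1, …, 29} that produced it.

Try successive powers of 24 modulo 31:
24^1 ≡ 24
24^2 ≡ 18
24^3 ≡ 29
24^4 ≡ 14
24^5 ≡ 26
24^6 ≡ 4
24^7 ≡ 3
24^8 ≡ 10
24^9 ≡ 23
24^10 ≡ 25
24^11 ≡ 11
24^12 ≡ 16
24^13 ≡ 12
24^14 ≡ 9
24^15 ≡ 30
24^16 ≡ 7
24^17 ≡ 13
24^18 ≡ 2
24^19 ≡ 17
24^20 ≡ 5
24^21 ≡ 27
24^22 ≡ 28
24^23 ≡ 21
24^24 ≡ 8
24^25 ≡ 6
24^26 ≡ 20
24^27 ≡ 15
24^28 ≡ 19
24^29 ≡ 22
Found: x = 29.

29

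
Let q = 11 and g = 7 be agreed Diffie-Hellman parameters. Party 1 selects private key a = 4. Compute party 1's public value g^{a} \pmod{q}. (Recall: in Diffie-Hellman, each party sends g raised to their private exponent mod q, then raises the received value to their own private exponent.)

Public value = 7^{4} \pmod{11}.
7^1 ≡ 7 (mod 11)
7^2 = (7^1)^2 ≡ 7^2 = 49 ≡ 5 (mod 11)
7^4 = (7^2)^2 ≡ 5^2 = 25 ≡ 3 (mod 11)

3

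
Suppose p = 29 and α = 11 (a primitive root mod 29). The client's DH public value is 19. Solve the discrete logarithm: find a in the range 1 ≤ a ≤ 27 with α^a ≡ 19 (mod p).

Try successive powers of 11 modulo 29:
11^1 ≡ 11
11^2 ≡ 5
11^3 ≡ 26
11^4 ≡ 25
11^5 ≡ 14
11^6 ≡ 9
11^7 ≡ 12
11^8 ≡ 16
11^9 ≡ 2
11^10 ≡ 22
11^11 ≡ 10
11^12 ≡ 23
11^13 ≡ 21
11^14 ≡ 28
11^15 ≡ 18
11^16 ≡ 24
11^17 ≡ 3
11^18 ≡ 4
11^19 ≡ 15
11^20 ≡ 20
11^21 ≡ 17
11^22 ≡ 13
11^23 ≡ 27
11^24 ≡ 7
11^25 ≡ 19
Found: a = 25.

25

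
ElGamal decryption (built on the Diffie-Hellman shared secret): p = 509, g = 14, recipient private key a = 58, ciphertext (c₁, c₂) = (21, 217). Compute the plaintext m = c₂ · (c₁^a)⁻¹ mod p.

396

Shared mask s = c₁^a mod p = 21^58 mod 509.
21^1 ≡ 21 (mod 509)
21^2 = (21^1)^2 ≡ 21^2 = 441 ≡ 441 (mod 509)
21^4 = (21^2)^2 ≡ 441^2 = 194481 ≡ 43 (mod 509)
21^8 = (21^4)^2 ≡ 43^2 = 1849 ≡ 322 (mod 509)
21^16 = (21^8)^2 ≡ 322^2 = 103684 ≡ 357 (mod 509)
21^32 = (21^16)^2 ≡ 357^2 = 127449 ≡ 199 (mod 509)
21^58 = 21^32 · 21^16 · 21^8 · 21^2 ≡ 199 · 357 · 322 · 441 ≡ 426 (mod 509).
So s = 426; s⁻¹ ≡ 417 (mod 509).
m = c₂ · s⁻¹ mod 509 = 217 · 417 mod 509 = 396.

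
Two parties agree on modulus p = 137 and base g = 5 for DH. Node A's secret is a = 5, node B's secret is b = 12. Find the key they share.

18

Node A sends A = g^a mod p = 5^5 mod 137.
5^1 ≡ 5 (mod 137)
5^2 = (5^1)^2 ≡ 5^2 = 25 ≡ 25 (mod 137)
5^4 = (5^2)^2 ≡ 25^2 = 625 ≡ 77 (mod 137)
5^5 = 5^4 · 5^1 ≡ 77 · 5 ≡ 111 (mod 137).
So A = 111. Node B then computes K = A^b mod p = 111^12 mod 137.
111^1 ≡ 111 (mod 137)
111^2 = (111^1)^2 ≡ 111^2 = 12321 ≡ 128 (mod 137)
111^4 = (111^2)^2 ≡ 128^2 = 16384 ≡ 81 (mod 137)
111^8 = (111^4)^2 ≡ 81^2 = 6561 ≡ 122 (mod 137)
111^12 = 111^8 · 111^4 ≡ 122 · 81 ≡ 18 (mod 137).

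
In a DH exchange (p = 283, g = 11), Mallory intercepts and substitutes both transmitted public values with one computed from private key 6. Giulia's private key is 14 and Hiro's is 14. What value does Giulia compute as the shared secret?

Giulia receives Mallory's public value M = 11^6 mod 283 instead of the honest one.
11^1 ≡ 11 (mod 283)
11^2 = (11^1)^2 ≡ 11^2 = 121 ≡ 121 (mod 283)
11^4 = (11^2)^2 ≡ 121^2 = 14641 ≡ 208 (mod 283)
11^6 = 11^4 · 11^2 ≡ 208 · 121 ≡ 264 (mod 283).
So M = 264. Giulia computes K = M^14 mod 283.
264^1 ≡ 264 (mod 283)
264^2 = (264^1)^2 ≡ 264^2 = 69696 ≡ 78 (mod 283)
264^4 = (264^2)^2 ≡ 78^2 = 6084 ≡ 141 (mod 283)
264^8 = (264^4)^2 ≡ 141^2 = 19881 ≡ 71 (mod 283)
264^14 = 264^8 · 264^4 · 264^2 ≡ 71 · 141 · 78 ≡ 61 (mod 283).

61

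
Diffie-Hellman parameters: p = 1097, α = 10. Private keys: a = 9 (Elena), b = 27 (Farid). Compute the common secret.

952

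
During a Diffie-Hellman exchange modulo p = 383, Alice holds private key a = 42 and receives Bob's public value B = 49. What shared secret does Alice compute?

Shared key K = 49^42 mod 383.
49^1 ≡ 49 (mod 383)
49^2 = (49^1)^2 ≡ 49^2 = 2401 ≡ 103 (mod 383)
49^4 = (49^2)^2 ≡ 103^2 = 10609 ≡ 268 (mod 383)
49^8 = (49^4)^2 ≡ 268^2 = 71824 ≡ 203 (mod 383)
49^16 = (49^8)^2 ≡ 203^2 = 41209 ≡ 228 (mod 383)
49^32 = (49^16)^2 ≡ 228^2 = 51984 ≡ 279 (mod 383)
49^42 = 49^32 · 49^8 · 49^2 ≡ 279 · 203 · 103 ≡ 138 (mod 383).

138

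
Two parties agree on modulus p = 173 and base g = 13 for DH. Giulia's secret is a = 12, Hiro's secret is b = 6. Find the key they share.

95

Giulia sends A = g^a mod p = 13^12 mod 173.
13^1 ≡ 13 (mod 173)
13^2 = (13^1)^2 ≡ 13^2 = 169 ≡ 169 (mod 173)
13^4 = (13^2)^2 ≡ 169^2 = 28561 ≡ 16 (mod 173)
13^8 = (13^4)^2 ≡ 16^2 = 256 ≡ 83 (mod 173)
13^12 = 13^8 · 13^4 ≡ 83 · 16 ≡ 117 (mod 173).
So A = 117. Hiro then computes K = A^b mod p = 117^6 mod 173.
117^1 ≡ 117 (mod 173)
117^2 = (117^1)^2 ≡ 117^2 = 13689 ≡ 22 (mod 173)
117^4 = (117^2)^2 ≡ 22^2 = 484 ≡ 138 (mod 173)
117^6 = 117^4 · 117^2 ≡ 138 · 22 ≡ 95 (mod 173).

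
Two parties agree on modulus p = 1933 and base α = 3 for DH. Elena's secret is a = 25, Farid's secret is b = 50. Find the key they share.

Elena sends A = α^a mod p = 3^25 mod 1933.
3^1 ≡ 3 (mod 1933)
3^2 = (3^1)^2 ≡ 3^2 = 9 ≡ 9 (mod 1933)
3^4 = (3^2)^2 ≡ 9^2 = 81 ≡ 81 (mod 1933)
3^8 = (3^4)^2 ≡ 81^2 = 6561 ≡ 762 (mod 1933)
3^16 = (3^8)^2 ≡ 762^2 = 580644 ≡ 744 (mod 1933)
3^25 = 3^16 · 3^8 · 3^1 ≡ 744 · 762 · 3 ≡ 1677 (mod 1933).
So A = 1677. Farid then computes K = A^b mod p = 1677^50 mod 1933.
1677^1 ≡ 1677 (mod 1933)
1677^2 = (1677^1)^2 ≡ 1677^2 = 2812329 ≡ 1747 (mod 1933)
1677^4 = (1677^2)^2 ≡ 1747^2 = 3052009 ≡ 1735 (mod 1933)
1677^8 = (1677^4)^2 ≡ 1735^2 = 3010225 ≡ 544 (mod 1933)
1677^16 = (1677^8)^2 ≡ 544^2 = 295936 ≡ 187 (mod 1933)
1677^32 = (1677^16)^2 ≡ 187^2 = 34969 ≡ 175 (mod 1933)
1677^50 = 1677^32 · 1677^16 · 1677^2 ≡ 175 · 187 · 1747 ≡ 167 (mod 1933).

167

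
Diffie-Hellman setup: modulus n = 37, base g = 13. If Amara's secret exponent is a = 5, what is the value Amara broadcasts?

35

Public value = 13^5 mod 37.
13^1 ≡ 13 (mod 37)
13^2 = (13^1)^2 ≡ 13^2 = 169 ≡ 21 (mod 37)
13^4 = (13^2)^2 ≡ 21^2 = 441 ≡ 34 (mod 37)
13^5 = 13^4 · 13^1 ≡ 34 · 13 ≡ 35 (mod 37).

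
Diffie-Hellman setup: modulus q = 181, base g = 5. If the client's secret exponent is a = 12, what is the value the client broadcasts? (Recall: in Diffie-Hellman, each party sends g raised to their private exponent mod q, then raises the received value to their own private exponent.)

42

Public value = 5^12 mod 181.
5^1 ≡ 5 (mod 181)
5^2 = (5^1)^2 ≡ 5^2 = 25 ≡ 25 (mod 181)
5^4 = (5^2)^2 ≡ 25^2 = 625 ≡ 82 (mod 181)
5^8 = (5^4)^2 ≡ 82^2 = 6724 ≡ 27 (mod 181)
5^12 = 5^8 · 5^4 ≡ 27 · 82 ≡ 42 (mod 181).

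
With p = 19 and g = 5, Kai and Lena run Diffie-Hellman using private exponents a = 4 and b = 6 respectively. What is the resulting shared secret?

7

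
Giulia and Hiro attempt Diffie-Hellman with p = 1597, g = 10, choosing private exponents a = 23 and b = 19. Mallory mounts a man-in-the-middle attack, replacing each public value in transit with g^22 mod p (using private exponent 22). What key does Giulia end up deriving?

731

Giulia receives Mallory's public value M = 10^22 mod 1597 instead of the honest one.
10^1 ≡ 10 (mod 1597)
10^2 = (10^1)^2 ≡ 10^2 = 100 ≡ 100 (mod 1597)
10^4 = (10^2)^2 ≡ 100^2 = 10000 ≡ 418 (mod 1597)
10^8 = (10^4)^2 ≡ 418^2 = 174724 ≡ 651 (mod 1597)
10^16 = (10^8)^2 ≡ 651^2 = 423801 ≡ 596 (mod 1597)
10^22 = 10^16 · 10^4 · 10^2 ≡ 596 · 418 · 100 ≡ 1197 (mod 1597).
So M = 1197. Giulia computes K = M^23 mod 1597.
1197^1 ≡ 1197 (mod 1597)
1197^2 = (1197^1)^2 ≡ 1197^2 = 1432809 ≡ 300 (mod 1597)
1197^4 = (1197^2)^2 ≡ 300^2 = 90000 ≡ 568 (mod 1597)
1197^8 = (1197^4)^2 ≡ 568^2 = 322624 ≡ 30 (mod 1597)
1197^16 = (1197^8)^2 ≡ 30^2 = 900 ≡ 900 (mod 1597)
1197^23 = 1197^16 · 1197^4 · 1197^2 · 1197^1 ≡ 900 · 568 · 300 · 1197 ≡ 731 (mod 1597).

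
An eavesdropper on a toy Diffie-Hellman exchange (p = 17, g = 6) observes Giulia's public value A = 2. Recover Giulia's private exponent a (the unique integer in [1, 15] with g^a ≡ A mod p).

Try successive powers of 6 modulo 17:
6^1 ≡ 6
6^2 ≡ 2
Found: a = 2.

2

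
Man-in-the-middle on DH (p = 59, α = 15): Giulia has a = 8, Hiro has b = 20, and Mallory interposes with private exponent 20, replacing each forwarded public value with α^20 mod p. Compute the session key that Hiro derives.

Hiro receives Mallory's public value M = 15^20 mod 59 instead of the honest one.
15^1 ≡ 15 (mod 59)
15^2 = (15^1)^2 ≡ 15^2 = 225 ≡ 48 (mod 59)
15^4 = (15^2)^2 ≡ 48^2 = 2304 ≡ 3 (mod 59)
15^8 = (15^4)^2 ≡ 3^2 = 9 ≡ 9 (mod 59)
15^16 = (15^8)^2 ≡ 9^2 = 81 ≡ 22 (mod 59)
15^20 = 15^16 · 15^4 ≡ 22 · 3 ≡ 7 (mod 59).
So M = 7. Hiro computes K = M^20 mod 59.
7^1 ≡ 7 (mod 59)
7^2 = (7^1)^2 ≡ 7^2 = 49 ≡ 49 (mod 59)
7^4 = (7^2)^2 ≡ 49^2 = 2401 ≡ 41 (mod 59)
7^8 = (7^4)^2 ≡ 41^2 = 1681 ≡ 29 (mod 59)
7^16 = (7^8)^2 ≡ 29^2 = 841 ≡ 15 (mod 59)
7^20 = 7^16 · 7^4 ≡ 15 · 41 ≡ 25 (mod 59).

25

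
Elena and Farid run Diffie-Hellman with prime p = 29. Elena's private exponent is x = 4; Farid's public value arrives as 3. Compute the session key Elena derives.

23

Shared key K = 3^4 mod 29.
3^1 ≡ 3 (mod 29)
3^2 = (3^1)^2 ≡ 3^2 = 9 ≡ 9 (mod 29)
3^4 = (3^2)^2 ≡ 9^2 = 81 ≡ 23 (mod 29)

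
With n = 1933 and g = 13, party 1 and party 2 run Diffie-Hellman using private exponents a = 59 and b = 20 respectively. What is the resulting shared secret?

Party 2 sends B = g^b mod n = 13^20 mod 1933.
13^1 ≡ 13 (mod 1933)
13^2 = (13^1)^2 ≡ 13^2 = 169 ≡ 169 (mod 1933)
13^4 = (13^2)^2 ≡ 169^2 = 28561 ≡ 1499 (mod 1933)
13^8 = (13^4)^2 ≡ 1499^2 = 2247001 ≡ 855 (mod 1933)
13^16 = (13^8)^2 ≡ 855^2 = 731025 ≡ 351 (mod 1933)
13^20 = 13^16 · 13^4 ≡ 351 · 1499 ≡ 373 (mod 1933).
So B = 373. Party 1 then computes K = B^a mod n = 373^59 mod 1933.
373^1 ≡ 373 (mod 1933)
373^2 = (373^1)^2 ≡ 373^2 = 139129 ≡ 1886 (mod 1933)
373^4 = (373^2)^2 ≡ 1886^2 = 3556996 ≡ 276 (mod 1933)
373^8 = (373^4)^2 ≡ 276^2 = 76176 ≡ 789 (mod 1933)
373^16 = (373^8)^2 ≡ 789^2 = 622521 ≡ 95 (mod 1933)
373^32 = (373^16)^2 ≡ 95^2 = 9025 ≡ 1293 (mod 1933)
373^59 = 373^32 · 373^16 · 373^8 · 373^2 · 373^1 ≡ 1293 · 95 · 789 · 1886 · 373 ≡ 1491 (mod 1933).

1491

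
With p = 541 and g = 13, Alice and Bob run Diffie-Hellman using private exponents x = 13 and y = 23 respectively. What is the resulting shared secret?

455

Alice sends A = g^x mod p = 13^13 mod 541.
13^1 ≡ 13 (mod 541)
13^2 = (13^1)^2 ≡ 13^2 = 169 ≡ 169 (mod 541)
13^4 = (13^2)^2 ≡ 169^2 = 28561 ≡ 429 (mod 541)
13^8 = (13^4)^2 ≡ 429^2 = 184041 ≡ 101 (mod 541)
13^13 = 13^8 · 13^4 · 13^1 ≡ 101 · 429 · 13 ≡ 96 (mod 541).
So A = 96. Bob then computes K = A^y mod p = 96^23 mod 541.
96^1 ≡ 96 (mod 541)
96^2 = (96^1)^2 ≡ 96^2 = 9216 ≡ 19 (mod 541)
96^4 = (96^2)^2 ≡ 19^2 = 361 ≡ 361 (mod 541)
96^8 = (96^4)^2 ≡ 361^2 = 130321 ≡ 481 (mod 541)
96^16 = (96^8)^2 ≡ 481^2 = 231361 ≡ 354 (mod 541)
96^23 = 96^16 · 96^4 · 96^2 · 96^1 ≡ 354 · 361 · 19 · 96 ≡ 455 (mod 541).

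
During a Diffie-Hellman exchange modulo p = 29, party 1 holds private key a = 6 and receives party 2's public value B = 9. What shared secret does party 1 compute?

Shared key K = 9^6 mod 29.
9^1 ≡ 9 (mod 29)
9^2 = (9^1)^2 ≡ 9^2 = 81 ≡ 23 (mod 29)
9^4 = (9^2)^2 ≡ 23^2 = 529 ≡ 7 (mod 29)
9^6 = 9^4 · 9^2 ≡ 7 · 23 ≡ 16 (mod 29).

16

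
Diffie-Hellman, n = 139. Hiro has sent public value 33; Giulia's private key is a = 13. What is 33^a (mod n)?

8

Shared key K = 33^13 mod 139.
33^1 ≡ 33 (mod 139)
33^2 = (33^1)^2 ≡ 33^2 = 1089 ≡ 116 (mod 139)
33^4 = (33^2)^2 ≡ 116^2 = 13456 ≡ 112 (mod 139)
33^8 = (33^4)^2 ≡ 112^2 = 12544 ≡ 34 (mod 139)
33^13 = 33^8 · 33^4 · 33^1 ≡ 34 · 112 · 33 ≡ 8 (mod 139).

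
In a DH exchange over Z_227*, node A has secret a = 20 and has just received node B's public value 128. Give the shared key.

Shared key K = 128^20 mod 227.
128^1 ≡ 128 (mod 227)
128^2 = (128^1)^2 ≡ 128^2 = 16384 ≡ 40 (mod 227)
128^4 = (128^2)^2 ≡ 40^2 = 1600 ≡ 11 (mod 227)
128^8 = (128^4)^2 ≡ 11^2 = 121 ≡ 121 (mod 227)
128^16 = (128^8)^2 ≡ 121^2 = 14641 ≡ 113 (mod 227)
128^20 = 128^16 · 128^4 ≡ 113 · 11 ≡ 108 (mod 227).

108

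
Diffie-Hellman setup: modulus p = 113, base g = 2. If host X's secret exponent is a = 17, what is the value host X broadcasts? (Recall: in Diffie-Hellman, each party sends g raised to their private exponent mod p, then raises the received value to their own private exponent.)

105

Public value = 2^{17} \pmod{113}.
2^1 ≡ 2 (mod 113)
2^2 = (2^1)^2 ≡ 2^2 = 4 ≡ 4 (mod 113)
2^4 = (2^2)^2 ≡ 4^2 = 16 ≡ 16 (mod 113)
2^8 = (2^4)^2 ≡ 16^2 = 256 ≡ 30 (mod 113)
2^16 = (2^8)^2 ≡ 30^2 = 900 ≡ 109 (mod 113)
2^17 = 2^16 · 2^1 ≡ 109 · 2 ≡ 105 (mod 113).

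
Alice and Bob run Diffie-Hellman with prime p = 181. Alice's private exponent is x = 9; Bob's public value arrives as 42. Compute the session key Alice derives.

125

Shared key K = 42^9 mod 181.
42^1 ≡ 42 (mod 181)
42^2 = (42^1)^2 ≡ 42^2 = 1764 ≡ 135 (mod 181)
42^4 = (42^2)^2 ≡ 135^2 = 18225 ≡ 125 (mod 181)
42^8 = (42^4)^2 ≡ 125^2 = 15625 ≡ 59 (mod 181)
42^9 = 42^8 · 42^1 ≡ 59 · 42 ≡ 125 (mod 181).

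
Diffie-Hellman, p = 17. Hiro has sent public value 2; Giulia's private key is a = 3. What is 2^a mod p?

Shared key K = 2^3 mod 17.
2^1 ≡ 2 (mod 17)
2^2 = (2^1)^2 ≡ 2^2 = 4 ≡ 4 (mod 17)
2^3 = 2^2 · 2^1 ≡ 4 · 2 ≡ 8 (mod 17).

8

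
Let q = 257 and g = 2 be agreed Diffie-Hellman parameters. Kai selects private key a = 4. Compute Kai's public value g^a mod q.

Public value = 2^4 mod 257.
2^1 ≡ 2 (mod 257)
2^2 = (2^1)^2 ≡ 2^2 = 4 ≡ 4 (mod 257)
2^4 = (2^2)^2 ≡ 4^2 = 16 ≡ 16 (mod 257)

16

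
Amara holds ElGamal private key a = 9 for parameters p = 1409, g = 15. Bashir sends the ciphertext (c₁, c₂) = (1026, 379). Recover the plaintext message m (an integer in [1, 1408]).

Shared mask s = c₁^a mod p = 1026^9 mod 1409.
1026^1 ≡ 1026 (mod 1409)
1026^2 = (1026^1)^2 ≡ 1026^2 = 1052676 ≡ 153 (mod 1409)
1026^4 = (1026^2)^2 ≡ 153^2 = 23409 ≡ 865 (mod 1409)
1026^8 = (1026^4)^2 ≡ 865^2 = 748225 ≡ 46 (mod 1409)
1026^9 = 1026^8 · 1026^1 ≡ 46 · 1026 ≡ 699 (mod 1409).
So s = 699; s⁻¹ ≡ 256 (mod 1409).
m = c₂ · s⁻¹ mod 1409 = 379 · 256 mod 1409 = 1212.

1212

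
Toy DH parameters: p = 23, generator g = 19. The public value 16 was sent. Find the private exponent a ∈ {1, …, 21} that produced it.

Try successive powers of 19 modulo 23:
19^1 ≡ 19
19^2 ≡ 16
Found: a = 2.

2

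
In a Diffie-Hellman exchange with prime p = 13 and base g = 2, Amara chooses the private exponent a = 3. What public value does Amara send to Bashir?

Public value = 2^3 (mod 13).
2^1 ≡ 2 (mod 13)
2^2 = (2^1)^2 ≡ 2^2 = 4 ≡ 4 (mod 13)
2^3 = 2^2 · 2^1 ≡ 4 · 2 ≡ 8 (mod 13).

8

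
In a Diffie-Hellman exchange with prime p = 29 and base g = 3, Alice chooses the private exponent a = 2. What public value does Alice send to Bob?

9

Public value = 3^2 mod 29.
3^1 ≡ 3 (mod 29)
3^2 = (3^1)^2 ≡ 3^2 = 9 ≡ 9 (mod 29)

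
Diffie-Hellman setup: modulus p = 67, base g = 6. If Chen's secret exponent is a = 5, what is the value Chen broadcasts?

4

Public value = 6^5 mod 67.
6^1 ≡ 6 (mod 67)
6^2 = (6^1)^2 ≡ 6^2 = 36 ≡ 36 (mod 67)
6^4 = (6^2)^2 ≡ 36^2 = 1296 ≡ 23 (mod 67)
6^5 = 6^4 · 6^1 ≡ 23 · 6 ≡ 4 (mod 67).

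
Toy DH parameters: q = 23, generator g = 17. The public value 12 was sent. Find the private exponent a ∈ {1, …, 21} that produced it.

Try successive powers of 17 modulo 23:
17^1 ≡ 17
17^2 ≡ 13
17^3 ≡ 14
17^4 ≡ 8
17^5 ≡ 21
17^6 ≡ 12
Found: a = 6.

6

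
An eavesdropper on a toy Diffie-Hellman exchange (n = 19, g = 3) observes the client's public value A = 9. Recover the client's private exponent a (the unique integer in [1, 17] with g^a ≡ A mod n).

2

Try successive powers of 3 modulo 19:
3^1 ≡ 3
3^2 ≡ 9
Found: a = 2.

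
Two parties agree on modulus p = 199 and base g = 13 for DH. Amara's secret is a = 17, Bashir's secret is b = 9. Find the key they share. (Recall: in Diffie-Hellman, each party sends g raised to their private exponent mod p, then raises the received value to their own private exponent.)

Amara sends A = g^a mod p = 13^17 mod 199.
13^1 ≡ 13 (mod 199)
13^2 = (13^1)^2 ≡ 13^2 = 169 ≡ 169 (mod 199)
13^4 = (13^2)^2 ≡ 169^2 = 28561 ≡ 104 (mod 199)
13^8 = (13^4)^2 ≡ 104^2 = 10816 ≡ 70 (mod 199)
13^16 = (13^8)^2 ≡ 70^2 = 4900 ≡ 124 (mod 199)
13^17 = 13^16 · 13^1 ≡ 124 · 13 ≡ 20 (mod 199).
So A = 20. Bashir then computes K = A^b mod p = 20^9 mod 199.
20^1 ≡ 20 (mod 199)
20^2 = (20^1)^2 ≡ 20^2 = 400 ≡ 2 (mod 199)
20^4 = (20^2)^2 ≡ 2^2 = 4 ≡ 4 (mod 199)
20^8 = (20^4)^2 ≡ 4^2 = 16 ≡ 16 (mod 199)
20^9 = 20^8 · 20^1 ≡ 16 · 20 ≡ 121 (mod 199).

121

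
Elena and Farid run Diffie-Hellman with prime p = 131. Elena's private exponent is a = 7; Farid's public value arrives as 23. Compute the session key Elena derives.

Shared key K = 23^7 mod 131.
23^1 ≡ 23 (mod 131)
23^2 = (23^1)^2 ≡ 23^2 = 529 ≡ 5 (mod 131)
23^4 = (23^2)^2 ≡ 5^2 = 25 ≡ 25 (mod 131)
23^7 = 23^4 · 23^2 · 23^1 ≡ 25 · 5 · 23 ≡ 124 (mod 131).

124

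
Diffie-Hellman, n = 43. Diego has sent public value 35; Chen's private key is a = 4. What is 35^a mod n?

11

Shared key K = 35^4 mod 43.
35^1 ≡ 35 (mod 43)
35^2 = (35^1)^2 ≡ 35^2 = 1225 ≡ 21 (mod 43)
35^4 = (35^2)^2 ≡ 21^2 = 441 ≡ 11 (mod 43)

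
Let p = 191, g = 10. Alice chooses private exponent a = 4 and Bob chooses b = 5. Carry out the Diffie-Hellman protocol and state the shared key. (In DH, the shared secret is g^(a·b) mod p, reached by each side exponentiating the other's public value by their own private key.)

121

Alice sends A = g^a mod p = 10^4 mod 191.
10^1 ≡ 10 (mod 191)
10^2 = (10^1)^2 ≡ 10^2 = 100 ≡ 100 (mod 191)
10^4 = (10^2)^2 ≡ 100^2 = 10000 ≡ 68 (mod 191)
So A = 68. Bob then computes K = A^b mod p = 68^5 mod 191.
68^1 ≡ 68 (mod 191)
68^2 = (68^1)^2 ≡ 68^2 = 4624 ≡ 40 (mod 191)
68^4 = (68^2)^2 ≡ 40^2 = 1600 ≡ 72 (mod 191)
68^5 = 68^4 · 68^1 ≡ 72 · 68 ≡ 121 (mod 191).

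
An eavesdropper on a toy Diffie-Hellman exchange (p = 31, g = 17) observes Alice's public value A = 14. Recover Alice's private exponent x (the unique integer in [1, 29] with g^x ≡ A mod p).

Try successive powers of 17 modulo 31:
17^1 ≡ 17
17^2 ≡ 10
17^3 ≡ 15
17^4 ≡ 7
17^5 ≡ 26
17^6 ≡ 8
17^7 ≡ 12
17^8 ≡ 18
17^9 ≡ 27
17^10 ≡ 25
17^11 ≡ 22
17^12 ≡ 2
17^13 ≡ 3
17^14 ≡ 20
17^15 ≡ 30
17^16 ≡ 14
Found: x = 16.

16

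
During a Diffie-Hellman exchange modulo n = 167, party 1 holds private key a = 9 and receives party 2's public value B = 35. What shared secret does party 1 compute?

153

Shared key K = 35^9 mod 167.
35^1 ≡ 35 (mod 167)
35^2 = (35^1)^2 ≡ 35^2 = 1225 ≡ 56 (mod 167)
35^4 = (35^2)^2 ≡ 56^2 = 3136 ≡ 130 (mod 167)
35^8 = (35^4)^2 ≡ 130^2 = 16900 ≡ 33 (mod 167)
35^9 = 35^8 · 35^1 ≡ 33 · 35 ≡ 153 (mod 167).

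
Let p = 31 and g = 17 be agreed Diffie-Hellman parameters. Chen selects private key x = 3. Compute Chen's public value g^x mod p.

15

Public value = 17^3 mod 31.
17^1 ≡ 17 (mod 31)
17^2 = (17^1)^2 ≡ 17^2 = 289 ≡ 10 (mod 31)
17^3 = 17^2 · 17^1 ≡ 10 · 17 ≡ 15 (mod 31).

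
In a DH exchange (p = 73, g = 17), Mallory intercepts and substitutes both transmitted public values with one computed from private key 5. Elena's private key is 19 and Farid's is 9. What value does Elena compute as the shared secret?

43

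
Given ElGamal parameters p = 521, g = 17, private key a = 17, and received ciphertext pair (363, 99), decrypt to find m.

Shared mask s = c₁^a mod p = 363^17 mod 521.
363^1 ≡ 363 (mod 521)
363^2 = (363^1)^2 ≡ 363^2 = 131769 ≡ 477 (mod 521)
363^4 = (363^2)^2 ≡ 477^2 = 227529 ≡ 373 (mod 521)
363^8 = (363^4)^2 ≡ 373^2 = 139129 ≡ 22 (mod 521)
363^16 = (363^8)^2 ≡ 22^2 = 484 ≡ 484 (mod 521)
363^17 = 363^16 · 363^1 ≡ 484 · 363 ≡ 115 (mod 521).
So s = 115; s⁻¹ ≡ 222 (mod 521).
m = c₂ · s⁻¹ mod 521 = 99 · 222 mod 521 = 96.

96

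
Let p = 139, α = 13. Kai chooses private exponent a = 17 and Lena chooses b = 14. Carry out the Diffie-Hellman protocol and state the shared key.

Lena sends B = α^b mod p = 13^14 mod 139.
13^1 ≡ 13 (mod 139)
13^2 = (13^1)^2 ≡ 13^2 = 169 ≡ 30 (mod 139)
13^4 = (13^2)^2 ≡ 30^2 = 900 ≡ 66 (mod 139)
13^8 = (13^4)^2 ≡ 66^2 = 4356 ≡ 47 (mod 139)
13^14 = 13^8 · 13^4 · 13^2 ≡ 47 · 66 · 30 ≡ 69 (mod 139).
So B = 69. Kai then computes K = B^a mod p = 69^17 mod 139.
69^1 ≡ 69 (mod 139)
69^2 = (69^1)^2 ≡ 69^2 = 4761 ≡ 35 (mod 139)
69^4 = (69^2)^2 ≡ 35^2 = 1225 ≡ 113 (mod 139)
69^8 = (69^4)^2 ≡ 113^2 = 12769 ≡ 120 (mod 139)
69^16 = (69^8)^2 ≡ 120^2 = 14400 ≡ 83 (mod 139)
69^17 = 69^16 · 69^1 ≡ 83 · 69 ≡ 28 (mod 139).

28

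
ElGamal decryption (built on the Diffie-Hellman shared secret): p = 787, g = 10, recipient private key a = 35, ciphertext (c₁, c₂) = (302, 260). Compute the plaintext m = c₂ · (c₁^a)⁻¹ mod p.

Shared mask s = c₁^a mod p = 302^35 mod 787.
302^1 ≡ 302 (mod 787)
302^2 = (302^1)^2 ≡ 302^2 = 91204 ≡ 699 (mod 787)
302^4 = (302^2)^2 ≡ 699^2 = 488601 ≡ 661 (mod 787)
302^8 = (302^4)^2 ≡ 661^2 = 436921 ≡ 136 (mod 787)
302^16 = (302^8)^2 ≡ 136^2 = 18496 ≡ 395 (mod 787)
302^32 = (302^16)^2 ≡ 395^2 = 156025 ≡ 199 (mod 787)
302^35 = 302^32 · 302^2 · 302^1 ≡ 199 · 699 · 302 ≡ 16 (mod 787).
So s = 16; s⁻¹ ≡ 246 (mod 787).
m = c₂ · s⁻¹ mod 787 = 260 · 246 mod 787 = 213.

213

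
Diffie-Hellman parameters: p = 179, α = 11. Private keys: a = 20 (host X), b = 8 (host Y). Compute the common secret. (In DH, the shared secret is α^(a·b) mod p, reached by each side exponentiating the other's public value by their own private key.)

67

Host Y sends B = α^b mod p = 11^8 mod 179.
11^1 ≡ 11 (mod 179)
11^2 = (11^1)^2 ≡ 11^2 = 121 ≡ 121 (mod 179)
11^4 = (11^2)^2 ≡ 121^2 = 14641 ≡ 142 (mod 179)
11^8 = (11^4)^2 ≡ 142^2 = 20164 ≡ 116 (mod 179)
So B = 116. Host X then computes K = B^a mod p = 116^20 mod 179.
116^1 ≡ 116 (mod 179)
116^2 = (116^1)^2 ≡ 116^2 = 13456 ≡ 31 (mod 179)
116^4 = (116^2)^2 ≡ 31^2 = 961 ≡ 66 (mod 179)
116^8 = (116^4)^2 ≡ 66^2 = 4356 ≡ 60 (mod 179)
116^16 = (116^8)^2 ≡ 60^2 = 3600 ≡ 20 (mod 179)
116^20 = 116^16 · 116^4 ≡ 20 · 66 ≡ 67 (mod 179).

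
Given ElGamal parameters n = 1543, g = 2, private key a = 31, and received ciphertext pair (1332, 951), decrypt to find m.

1291

Shared mask s = c₁^a mod n = 1332^31 mod 1543.
1332^1 ≡ 1332 (mod 1543)
1332^2 = (1332^1)^2 ≡ 1332^2 = 1774224 ≡ 1317 (mod 1543)
1332^4 = (1332^2)^2 ≡ 1317^2 = 1734489 ≡ 157 (mod 1543)
1332^8 = (1332^4)^2 ≡ 157^2 = 24649 ≡ 1504 (mod 1543)
1332^16 = (1332^8)^2 ≡ 1504^2 = 2262016 ≡ 1521 (mod 1543)
1332^31 = 1332^16 · 1332^8 · 1332^4 · 1332^2 · 1332^1 ≡ 1521 · 1504 · 157 · 1317 · 1332 ≡ 1080 (mod 1543).
So s = 1080; s⁻¹ ≡ 1533 (mod 1543).
m = c₂ · s⁻¹ mod 1543 = 951 · 1533 mod 1543 = 1291.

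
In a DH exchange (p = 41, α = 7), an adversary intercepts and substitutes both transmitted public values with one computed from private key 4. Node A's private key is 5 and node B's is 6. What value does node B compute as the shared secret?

18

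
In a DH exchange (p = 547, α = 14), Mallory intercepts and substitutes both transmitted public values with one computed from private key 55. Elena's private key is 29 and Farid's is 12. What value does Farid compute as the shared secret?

182

Farid receives Mallory's public value M = 14^55 mod 547 instead of the honest one.
14^1 ≡ 14 (mod 547)
14^2 = (14^1)^2 ≡ 14^2 = 196 ≡ 196 (mod 547)
14^4 = (14^2)^2 ≡ 196^2 = 38416 ≡ 126 (mod 547)
14^8 = (14^4)^2 ≡ 126^2 = 15876 ≡ 13 (mod 547)
14^16 = (14^8)^2 ≡ 13^2 = 169 ≡ 169 (mod 547)
14^32 = (14^16)^2 ≡ 169^2 = 28561 ≡ 117 (mod 547)
14^55 = 14^32 · 14^16 · 14^4 · 14^2 · 14^1 ≡ 117 · 169 · 126 · 196 · 14 ≡ 505 (mod 547).
So M = 505. Farid computes K = M^12 mod 547.
505^1 ≡ 505 (mod 547)
505^2 = (505^1)^2 ≡ 505^2 = 255025 ≡ 123 (mod 547)
505^4 = (505^2)^2 ≡ 123^2 = 15129 ≡ 360 (mod 547)
505^8 = (505^4)^2 ≡ 360^2 = 129600 ≡ 508 (mod 547)
505^12 = 505^8 · 505^4 ≡ 508 · 360 ≡ 182 (mod 547).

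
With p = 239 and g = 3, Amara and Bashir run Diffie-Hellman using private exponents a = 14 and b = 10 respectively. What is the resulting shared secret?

Amara sends A = g^a mod p = 3^14 mod 239.
3^1 ≡ 3 (mod 239)
3^2 = (3^1)^2 ≡ 3^2 = 9 ≡ 9 (mod 239)
3^4 = (3^2)^2 ≡ 9^2 = 81 ≡ 81 (mod 239)
3^8 = (3^4)^2 ≡ 81^2 = 6561 ≡ 108 (mod 239)
3^14 = 3^8 · 3^4 · 3^2 ≡ 108 · 81 · 9 ≡ 101 (mod 239).
So A = 101. Bashir then computes K = A^b mod p = 101^10 mod 239.
101^1 ≡ 101 (mod 239)
101^2 = (101^1)^2 ≡ 101^2 = 10201 ≡ 163 (mod 239)
101^4 = (101^2)^2 ≡ 163^2 = 26569 ≡ 40 (mod 239)
101^8 = (101^4)^2 ≡ 40^2 = 1600 ≡ 166 (mod 239)
101^10 = 101^8 · 101^2 ≡ 166 · 163 ≡ 51 (mod 239).

51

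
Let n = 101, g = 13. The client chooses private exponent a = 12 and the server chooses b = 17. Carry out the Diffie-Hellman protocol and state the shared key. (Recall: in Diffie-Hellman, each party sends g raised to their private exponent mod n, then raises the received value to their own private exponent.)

The client sends A = g^a mod n = 13^12 mod 101.
13^1 ≡ 13 (mod 101)
13^2 = (13^1)^2 ≡ 13^2 = 169 ≡ 68 (mod 101)
13^4 = (13^2)^2 ≡ 68^2 = 4624 ≡ 79 (mod 101)
13^8 = (13^4)^2 ≡ 79^2 = 6241 ≡ 80 (mod 101)
13^12 = 13^8 · 13^4 ≡ 80 · 79 ≡ 58 (mod 101).
So A = 58. The server then computes K = A^b mod n = 58^17 mod 101.
58^1 ≡ 58 (mod 101)
58^2 = (58^1)^2 ≡ 58^2 = 3364 ≡ 31 (mod 101)
58^4 = (58^2)^2 ≡ 31^2 = 961 ≡ 52 (mod 101)
58^8 = (58^4)^2 ≡ 52^2 = 2704 ≡ 78 (mod 101)
58^16 = (58^8)^2 ≡ 78^2 = 6084 ≡ 24 (mod 101)
58^17 = 58^16 · 58^1 ≡ 24 · 58 ≡ 79 (mod 101).

79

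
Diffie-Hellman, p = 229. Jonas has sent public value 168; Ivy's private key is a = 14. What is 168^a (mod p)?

218

Shared key K = 168^14 mod 229.
168^1 ≡ 168 (mod 229)
168^2 = (168^1)^2 ≡ 168^2 = 28224 ≡ 57 (mod 229)
168^4 = (168^2)^2 ≡ 57^2 = 3249 ≡ 43 (mod 229)
168^8 = (168^4)^2 ≡ 43^2 = 1849 ≡ 17 (mod 229)
168^14 = 168^8 · 168^4 · 168^2 ≡ 17 · 43 · 57 ≡ 218 (mod 229).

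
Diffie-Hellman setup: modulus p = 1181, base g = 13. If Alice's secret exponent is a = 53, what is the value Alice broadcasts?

Public value = 13^53 (mod 1181).
13^1 ≡ 13 (mod 1181)
13^2 = (13^1)^2 ≡ 13^2 = 169 ≡ 169 (mod 1181)
13^4 = (13^2)^2 ≡ 169^2 = 28561 ≡ 217 (mod 1181)
13^8 = (13^4)^2 ≡ 217^2 = 47089 ≡ 1030 (mod 1181)
13^16 = (13^8)^2 ≡ 1030^2 = 1060900 ≡ 362 (mod 1181)
13^32 = (13^16)^2 ≡ 362^2 = 131044 ≡ 1134 (mod 1181)
13^53 = 13^32 · 13^16 · 13^4 · 13^1 ≡ 1134 · 362 · 217 · 13 ≡ 527 (mod 1181).

527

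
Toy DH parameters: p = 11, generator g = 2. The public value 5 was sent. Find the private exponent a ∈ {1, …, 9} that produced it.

Try successive powers of 2 modulo 11:
2^1 ≡ 2
2^2 ≡ 4
2^3 ≡ 8
2^4 ≡ 5
Found: a = 4.

4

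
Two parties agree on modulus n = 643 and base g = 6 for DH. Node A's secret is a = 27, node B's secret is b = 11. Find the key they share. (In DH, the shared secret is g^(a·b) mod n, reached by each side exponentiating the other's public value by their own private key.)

181

Node B sends B = g^b mod n = 6^11 mod 643.
6^1 ≡ 6 (mod 643)
6^2 = (6^1)^2 ≡ 6^2 = 36 ≡ 36 (mod 643)
6^4 = (6^2)^2 ≡ 36^2 = 1296 ≡ 10 (mod 643)
6^8 = (6^4)^2 ≡ 10^2 = 100 ≡ 100 (mod 643)
6^11 = 6^8 · 6^2 · 6^1 ≡ 100 · 36 · 6 ≡ 381 (mod 643).
So B = 381. Node A then computes K = B^a mod n = 381^27 mod 643.
381^1 ≡ 381 (mod 643)
381^2 = (381^1)^2 ≡ 381^2 = 145161 ≡ 486 (mod 643)
381^4 = (381^2)^2 ≡ 486^2 = 236196 ≡ 215 (mod 643)
381^8 = (381^4)^2 ≡ 215^2 = 46225 ≡ 572 (mod 643)
381^16 = (381^8)^2 ≡ 572^2 = 327184 ≡ 540 (mod 643)
381^27 = 381^16 · 381^8 · 381^2 · 381^1 ≡ 540 · 572 · 486 · 381 ≡ 181 (mod 643).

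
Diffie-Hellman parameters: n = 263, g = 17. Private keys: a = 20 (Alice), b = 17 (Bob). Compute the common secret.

138

Alice sends A = g^a mod n = 17^20 mod 263.
17^1 ≡ 17 (mod 263)
17^2 = (17^1)^2 ≡ 17^2 = 289 ≡ 26 (mod 263)
17^4 = (17^2)^2 ≡ 26^2 = 676 ≡ 150 (mod 263)
17^8 = (17^4)^2 ≡ 150^2 = 22500 ≡ 145 (mod 263)
17^16 = (17^8)^2 ≡ 145^2 = 21025 ≡ 248 (mod 263)
17^20 = 17^16 · 17^4 ≡ 248 · 150 ≡ 117 (mod 263).
So A = 117. Bob then computes K = A^b mod n = 117^17 mod 263.
117^1 ≡ 117 (mod 263)
117^2 = (117^1)^2 ≡ 117^2 = 13689 ≡ 13 (mod 263)
117^4 = (117^2)^2 ≡ 13^2 = 169 ≡ 169 (mod 263)
117^8 = (117^4)^2 ≡ 169^2 = 28561 ≡ 157 (mod 263)
117^16 = (117^8)^2 ≡ 157^2 = 24649 ≡ 190 (mod 263)
117^17 = 117^16 · 117^1 ≡ 190 · 117 ≡ 138 (mod 263).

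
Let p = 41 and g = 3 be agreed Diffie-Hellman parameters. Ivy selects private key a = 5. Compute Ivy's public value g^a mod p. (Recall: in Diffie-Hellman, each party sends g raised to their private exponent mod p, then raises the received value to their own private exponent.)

Public value = 3^5 mod 41.
3^1 ≡ 3 (mod 41)
3^2 = (3^1)^2 ≡ 3^2 = 9 ≡ 9 (mod 41)
3^4 = (3^2)^2 ≡ 9^2 = 81 ≡ 40 (mod 41)
3^5 = 3^4 · 3^1 ≡ 40 · 3 ≡ 38 (mod 41).

38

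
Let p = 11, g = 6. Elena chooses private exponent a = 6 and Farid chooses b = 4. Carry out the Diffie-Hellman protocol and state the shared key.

Farid sends B = g^b mod p = 6^4 mod 11.
6^1 ≡ 6 (mod 11)
6^2 = (6^1)^2 ≡ 6^2 = 36 ≡ 3 (mod 11)
6^4 = (6^2)^2 ≡ 3^2 = 9 ≡ 9 (mod 11)
So B = 9. Elena then computes K = B^a mod p = 9^6 mod 11.
9^1 ≡ 9 (mod 11)
9^2 = (9^1)^2 ≡ 9^2 = 81 ≡ 4 (mod 11)
9^4 = (9^2)^2 ≡ 4^2 = 16 ≡ 5 (mod 11)
9^6 = 9^4 · 9^2 ≡ 5 · 4 ≡ 9 (mod 11).

9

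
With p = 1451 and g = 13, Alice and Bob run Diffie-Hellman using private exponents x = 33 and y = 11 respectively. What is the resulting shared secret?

1285

Alice sends A = g^x mod p = 13^33 mod 1451.
13^1 ≡ 13 (mod 1451)
13^2 = (13^1)^2 ≡ 13^2 = 169 ≡ 169 (mod 1451)
13^4 = (13^2)^2 ≡ 169^2 = 28561 ≡ 992 (mod 1451)
13^8 = (13^4)^2 ≡ 992^2 = 984064 ≡ 286 (mod 1451)
13^16 = (13^8)^2 ≡ 286^2 = 81796 ≡ 540 (mod 1451)
13^32 = (13^16)^2 ≡ 540^2 = 291600 ≡ 1400 (mod 1451)
13^33 = 13^32 · 13^1 ≡ 1400 · 13 ≡ 788 (mod 1451).
So A = 788. Bob then computes K = A^y mod p = 788^11 mod 1451.
788^1 ≡ 788 (mod 1451)
788^2 = (788^1)^2 ≡ 788^2 = 620944 ≡ 1367 (mod 1451)
788^4 = (788^2)^2 ≡ 1367^2 = 1868689 ≡ 1252 (mod 1451)
788^8 = (788^4)^2 ≡ 1252^2 = 1567504 ≡ 424 (mod 1451)
788^11 = 788^8 · 788^2 · 788^1 ≡ 424 · 1367 · 788 ≡ 1285 (mod 1451).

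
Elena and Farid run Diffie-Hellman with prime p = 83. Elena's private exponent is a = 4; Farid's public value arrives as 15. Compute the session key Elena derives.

78

Shared key K = 15^4 mod 83.
15^1 ≡ 15 (mod 83)
15^2 = (15^1)^2 ≡ 15^2 = 225 ≡ 59 (mod 83)
15^4 = (15^2)^2 ≡ 59^2 = 3481 ≡ 78 (mod 83)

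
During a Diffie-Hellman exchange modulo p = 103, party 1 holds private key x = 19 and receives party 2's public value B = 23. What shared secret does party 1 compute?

14

Shared key K = 23^19 mod 103.
23^1 ≡ 23 (mod 103)
23^2 = (23^1)^2 ≡ 23^2 = 529 ≡ 14 (mod 103)
23^4 = (23^2)^2 ≡ 14^2 = 196 ≡ 93 (mod 103)
23^8 = (23^4)^2 ≡ 93^2 = 8649 ≡ 100 (mod 103)
23^16 = (23^8)^2 ≡ 100^2 = 10000 ≡ 9 (mod 103)
23^19 = 23^16 · 23^2 · 23^1 ≡ 9 · 14 · 23 ≡ 14 (mod 103).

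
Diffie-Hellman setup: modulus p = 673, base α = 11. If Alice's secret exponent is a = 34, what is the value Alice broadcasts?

Public value = 11^34 mod 673.
11^1 ≡ 11 (mod 673)
11^2 = (11^1)^2 ≡ 11^2 = 121 ≡ 121 (mod 673)
11^4 = (11^2)^2 ≡ 121^2 = 14641 ≡ 508 (mod 673)
11^8 = (11^4)^2 ≡ 508^2 = 258064 ≡ 305 (mod 673)
11^16 = (11^8)^2 ≡ 305^2 = 93025 ≡ 151 (mod 673)
11^32 = (11^16)^2 ≡ 151^2 = 22801 ≡ 592 (mod 673)
11^34 = 11^32 · 11^2 ≡ 592 · 121 ≡ 294 (mod 673).

294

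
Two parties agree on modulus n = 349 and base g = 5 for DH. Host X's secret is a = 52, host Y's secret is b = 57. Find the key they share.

Host Y sends B = g^b mod n = 5^57 mod 349.
5^1 ≡ 5 (mod 349)
5^2 = (5^1)^2 ≡ 5^2 = 25 ≡ 25 (mod 349)
5^4 = (5^2)^2 ≡ 25^2 = 625 ≡ 276 (mod 349)
5^8 = (5^4)^2 ≡ 276^2 = 76176 ≡ 94 (mod 349)
5^16 = (5^8)^2 ≡ 94^2 = 8836 ≡ 111 (mod 349)
5^32 = (5^16)^2 ≡ 111^2 = 12321 ≡ 106 (mod 349)
5^57 = 5^32 · 5^16 · 5^8 · 5^1 ≡ 106 · 111 · 94 · 5 ≡ 115 (mod 349).
So B = 115. Host X then computes K = B^a mod n = 115^52 mod 349.
115^1 ≡ 115 (mod 349)
115^2 = (115^1)^2 ≡ 115^2 = 13225 ≡ 312 (mod 349)
115^4 = (115^2)^2 ≡ 312^2 = 97344 ≡ 322 (mod 349)
115^8 = (115^4)^2 ≡ 322^2 = 103684 ≡ 31 (mod 349)
115^16 = (115^8)^2 ≡ 31^2 = 961 ≡ 263 (mod 349)
115^32 = (115^16)^2 ≡ 263^2 = 69169 ≡ 67 (mod 349)
115^52 = 115^32 · 115^16 · 115^4 ≡ 67 · 263 · 322 ≡ 269 (mod 349).

269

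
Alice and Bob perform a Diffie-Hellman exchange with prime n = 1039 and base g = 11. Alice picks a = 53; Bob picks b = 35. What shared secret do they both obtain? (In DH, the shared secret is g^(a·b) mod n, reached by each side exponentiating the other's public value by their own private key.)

515

Alice sends A = g^a mod n = 11^53 mod 1039.
11^1 ≡ 11 (mod 1039)
11^2 = (11^1)^2 ≡ 11^2 = 121 ≡ 121 (mod 1039)
11^4 = (11^2)^2 ≡ 121^2 = 14641 ≡ 95 (mod 1039)
11^8 = (11^4)^2 ≡ 95^2 = 9025 ≡ 713 (mod 1039)
11^16 = (11^8)^2 ≡ 713^2 = 508369 ≡ 298 (mod 1039)
11^32 = (11^16)^2 ≡ 298^2 = 88804 ≡ 489 (mod 1039)
11^53 = 11^32 · 11^16 · 11^4 · 11^1 ≡ 489 · 298 · 95 · 11 ≡ 533 (mod 1039).
So A = 533. Bob then computes K = A^b mod n = 533^35 mod 1039.
533^1 ≡ 533 (mod 1039)
533^2 = (533^1)^2 ≡ 533^2 = 284089 ≡ 442 (mod 1039)
533^4 = (533^2)^2 ≡ 442^2 = 195364 ≡ 32 (mod 1039)
533^8 = (533^4)^2 ≡ 32^2 = 1024 ≡ 1024 (mod 1039)
533^16 = (533^8)^2 ≡ 1024^2 = 1048576 ≡ 225 (mod 1039)
533^32 = (533^16)^2 ≡ 225^2 = 50625 ≡ 753 (mod 1039)
533^35 = 533^32 · 533^2 · 533^1 ≡ 753 · 442 · 533 ≡ 515 (mod 1039).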